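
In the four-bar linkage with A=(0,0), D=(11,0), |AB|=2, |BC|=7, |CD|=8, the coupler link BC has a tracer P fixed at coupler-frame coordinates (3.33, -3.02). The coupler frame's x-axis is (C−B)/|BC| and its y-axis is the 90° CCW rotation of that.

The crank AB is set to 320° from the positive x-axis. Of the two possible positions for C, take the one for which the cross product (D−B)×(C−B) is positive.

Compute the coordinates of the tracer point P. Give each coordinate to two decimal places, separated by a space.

A=(0,0), D=(11.00,0)
B = A + 2.00·(cos320°, sin320°) = (1.5321, -1.2856)
|BD| = 9.5548
circle(B,7.00) ∩ circle(D,8.00): a=3.9924, h=5.7498
  candidates: C₊=(4.7146,4.9491) cross=54.938; C₋=(6.2619,-6.4459) cross=-54.938
  mode + wants cross > 0 → take C=(4.7146,4.9491) (cross=54.938)
ex = (C−B)/|BC| = (0.4546,0.8907); ey = (-0.8907,0.4546)
P = B + 3.33·ex + -3.02·ey = (5.7359,0.3073)

5.74 0.31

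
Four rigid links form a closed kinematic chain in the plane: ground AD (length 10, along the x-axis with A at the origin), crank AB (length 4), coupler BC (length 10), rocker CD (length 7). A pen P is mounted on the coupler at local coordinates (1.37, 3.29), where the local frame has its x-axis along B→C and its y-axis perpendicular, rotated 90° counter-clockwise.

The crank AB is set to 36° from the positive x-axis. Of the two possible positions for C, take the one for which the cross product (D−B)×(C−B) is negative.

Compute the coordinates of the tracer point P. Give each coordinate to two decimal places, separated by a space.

6.79 2.59

A=(0,0), D=(10.00,0)
B = A + 4.00·(cos36°, sin36°) = (3.2361, 2.3511)
|BD| = 7.1609
circle(B,10.00) ∩ circle(D,7.00): a=7.1415, h=7.0000
  candidates: C₊=(12.2799,6.6183) cross=50.126; C₋=(7.6833,-6.6055) cross=-50.126
  mode - wants cross < 0 → take C=(7.6833,-6.6055) (cross=-50.126)
ex = (C−B)/|BC| = (0.4447,-0.8957); ey = (0.8957,0.4447)
P = B + 1.37·ex + 3.29·ey = (6.7921,2.5872)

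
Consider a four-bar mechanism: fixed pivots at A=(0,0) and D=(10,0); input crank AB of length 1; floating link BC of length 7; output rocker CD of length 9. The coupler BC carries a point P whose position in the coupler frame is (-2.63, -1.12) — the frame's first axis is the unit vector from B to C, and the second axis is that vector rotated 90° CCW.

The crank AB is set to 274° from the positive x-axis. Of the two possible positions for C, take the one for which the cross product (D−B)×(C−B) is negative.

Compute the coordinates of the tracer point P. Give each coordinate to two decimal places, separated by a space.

A=(0,0), D=(10.00,0)
B = A + 1.00·(cos274°, sin274°) = (0.0698, -0.9976)
|BD| = 9.9802
circle(B,7.00) ∩ circle(D,9.00): a=3.3869, h=6.1261
  candidates: C₊=(2.8274,5.4364) cross=61.139; C₋=(4.0521,-6.7544) cross=-61.139
  mode - wants cross < 0 → take C=(4.0521,-6.7544) (cross=-61.139)
ex = (C−B)/|BC| = (0.5689,-0.8224); ey = (0.8224,0.5689)
P = B + -2.63·ex + -1.12·ey = (-2.3475,0.5282)

-2.35 0.53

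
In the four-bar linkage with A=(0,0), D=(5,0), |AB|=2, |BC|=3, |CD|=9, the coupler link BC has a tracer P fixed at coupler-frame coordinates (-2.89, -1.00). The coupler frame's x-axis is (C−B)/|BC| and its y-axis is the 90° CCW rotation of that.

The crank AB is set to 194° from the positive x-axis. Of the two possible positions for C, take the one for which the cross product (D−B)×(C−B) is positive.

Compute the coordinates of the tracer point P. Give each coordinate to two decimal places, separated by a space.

A=(0,0), D=(5.00,0)
B = A + 2.00·(cos194°, sin194°) = (-1.9406, -0.4838)
|BD| = 6.9574
circle(B,3.00) ∩ circle(D,9.00): a=-1.6956, h=2.4749
  candidates: C₊=(-3.8042,1.8671) cross=17.219; C₋=(-3.4600,-3.0706) cross=-17.219
  mode + wants cross > 0 → take C=(-3.8042,1.8671) (cross=17.219)
ex = (C−B)/|BC| = (-0.6212,0.7837); ey = (-0.7837,-0.6212)
P = B + -2.89·ex + -1.00·ey = (0.6383,-2.1274)

0.64 -2.13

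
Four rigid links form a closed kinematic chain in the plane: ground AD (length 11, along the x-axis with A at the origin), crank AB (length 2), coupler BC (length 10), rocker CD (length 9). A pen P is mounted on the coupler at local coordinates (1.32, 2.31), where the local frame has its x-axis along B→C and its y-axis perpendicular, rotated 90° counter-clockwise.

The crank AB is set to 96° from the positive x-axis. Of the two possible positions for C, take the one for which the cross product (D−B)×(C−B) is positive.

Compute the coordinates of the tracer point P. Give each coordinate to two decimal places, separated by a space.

-0.65 4.61

A=(0,0), D=(11.00,0)
B = A + 2.00·(cos96°, sin96°) = (-0.2091, 1.9890)
|BD| = 11.3842
circle(B,10.00) ∩ circle(D,9.00): a=6.5266, h=7.5765
  candidates: C₊=(7.5409,8.3087) cross=86.252; C₋=(4.8934,-6.6113) cross=-86.252
  mode + wants cross > 0 → take C=(7.5409,8.3087) (cross=86.252)
ex = (C−B)/|BC| = (0.7750,0.6320); ey = (-0.6320,0.7750)
P = B + 1.32·ex + 2.31·ey = (-0.6459,4.6135)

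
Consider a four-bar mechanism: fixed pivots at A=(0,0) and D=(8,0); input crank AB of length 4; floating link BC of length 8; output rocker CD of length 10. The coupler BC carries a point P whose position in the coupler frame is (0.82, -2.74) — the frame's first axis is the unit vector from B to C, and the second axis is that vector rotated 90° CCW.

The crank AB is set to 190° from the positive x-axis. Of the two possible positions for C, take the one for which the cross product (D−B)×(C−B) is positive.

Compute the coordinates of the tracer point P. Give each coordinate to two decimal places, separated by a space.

-1.16 -1.39

A=(0,0), D=(8.00,0)
B = A + 4.00·(cos190°, sin190°) = (-3.9392, -0.6946)
|BD| = 11.9594
circle(B,8.00) ∩ circle(D,10.00): a=4.4746, h=6.6316
  candidates: C₊=(0.1427,6.1857) cross=79.310; C₋=(0.9130,-7.0551) cross=-79.310
  mode + wants cross > 0 → take C=(0.1427,6.1857) (cross=79.310)
ex = (C−B)/|BC| = (0.5102,0.8600); ey = (-0.8600,0.5102)
P = B + 0.82·ex + -2.74·ey = (-1.1643,-1.3874)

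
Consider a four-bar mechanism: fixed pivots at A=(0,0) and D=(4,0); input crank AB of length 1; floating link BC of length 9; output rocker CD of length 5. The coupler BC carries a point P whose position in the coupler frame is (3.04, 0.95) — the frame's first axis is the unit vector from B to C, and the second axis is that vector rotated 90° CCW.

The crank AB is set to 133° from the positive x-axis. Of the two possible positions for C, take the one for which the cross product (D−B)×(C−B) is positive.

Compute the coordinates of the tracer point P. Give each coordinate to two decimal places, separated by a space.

2.03 2.40

A=(0,0), D=(4.00,0)
B = A + 1.00·(cos133°, sin133°) = (-0.6820, 0.7314)
|BD| = 4.7388
circle(B,9.00) ∩ circle(D,5.00): a=8.2781, h=3.5318
  candidates: C₊=(8.0420,2.9432) cross=16.736; C₋=(6.9518,-4.0357) cross=-16.736
  mode + wants cross > 0 → take C=(8.0420,2.9432) (cross=16.736)
ex = (C−B)/|BC| = (0.9693,0.2458); ey = (-0.2458,0.9693)
P = B + 3.04·ex + 0.95·ey = (2.0313,2.3993)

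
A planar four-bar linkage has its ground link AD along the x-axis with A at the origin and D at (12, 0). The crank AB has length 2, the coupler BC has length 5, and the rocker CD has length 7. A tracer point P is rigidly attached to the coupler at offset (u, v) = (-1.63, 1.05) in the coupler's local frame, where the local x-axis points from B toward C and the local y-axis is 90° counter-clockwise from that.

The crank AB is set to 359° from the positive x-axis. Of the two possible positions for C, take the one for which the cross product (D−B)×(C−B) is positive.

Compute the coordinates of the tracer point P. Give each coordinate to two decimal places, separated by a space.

A=(0,0), D=(12.00,0)
B = A + 2.00·(cos359°, sin359°) = (1.9997, -0.0349)
|BD| = 10.0004
circle(B,5.00) ∩ circle(D,7.00): a=3.8002, h=3.2494
  candidates: C₊=(5.7886,3.2277) cross=32.495; C₋=(5.8112,-3.2710) cross=-32.495
  mode + wants cross > 0 → take C=(5.7886,3.2277) (cross=32.495)
ex = (C−B)/|BC| = (0.7578,0.6525); ey = (-0.6525,0.7578)
P = B + -1.63·ex + 1.05·ey = (0.0794,-0.3028)

0.08 -0.30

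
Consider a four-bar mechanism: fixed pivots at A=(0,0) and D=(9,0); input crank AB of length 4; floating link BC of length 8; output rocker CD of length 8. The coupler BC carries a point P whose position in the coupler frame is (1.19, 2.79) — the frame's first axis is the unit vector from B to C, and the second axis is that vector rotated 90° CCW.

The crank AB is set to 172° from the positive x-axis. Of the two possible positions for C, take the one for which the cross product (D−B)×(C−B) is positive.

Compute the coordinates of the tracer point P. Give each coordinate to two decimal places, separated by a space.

A=(0,0), D=(9.00,0)
B = A + 4.00·(cos172°, sin172°) = (-3.9611, 0.5567)
|BD| = 12.9730
circle(B,8.00) ∩ circle(D,8.00): a=6.4865, h=4.6824
  candidates: C₊=(2.7204,4.9565) cross=60.745; C₋=(2.3185,-4.3998) cross=-60.745
  mode + wants cross > 0 → take C=(2.7204,4.9565) (cross=60.745)
ex = (C−B)/|BC| = (0.8352,0.5500); ey = (-0.5500,0.8352)
P = B + 1.19·ex + 2.79·ey = (-4.5016,3.5413)

-4.50 3.54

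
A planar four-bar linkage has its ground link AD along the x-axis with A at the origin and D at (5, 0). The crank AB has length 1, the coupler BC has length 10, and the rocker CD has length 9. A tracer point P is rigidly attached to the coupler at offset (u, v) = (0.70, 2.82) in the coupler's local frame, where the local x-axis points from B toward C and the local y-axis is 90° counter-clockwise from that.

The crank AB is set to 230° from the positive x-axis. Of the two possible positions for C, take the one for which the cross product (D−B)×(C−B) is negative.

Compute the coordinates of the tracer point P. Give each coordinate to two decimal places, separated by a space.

A=(0,0), D=(5.00,0)
B = A + 1.00·(cos230°, sin230°) = (-0.6428, -0.7660)
|BD| = 5.6945
circle(B,10.00) ∩ circle(D,9.00): a=4.5155, h=8.9224
  candidates: C₊=(2.6314,8.6827) cross=50.809; C₋=(5.0320,-8.9999) cross=-50.809
  mode - wants cross < 0 → take C=(5.0320,-8.9999) (cross=-50.809)
ex = (C−B)/|BC| = (0.5675,-0.8234); ey = (0.8234,0.5675)
P = B + 0.70·ex + 2.82·ey = (2.0764,0.2579)

2.08 0.26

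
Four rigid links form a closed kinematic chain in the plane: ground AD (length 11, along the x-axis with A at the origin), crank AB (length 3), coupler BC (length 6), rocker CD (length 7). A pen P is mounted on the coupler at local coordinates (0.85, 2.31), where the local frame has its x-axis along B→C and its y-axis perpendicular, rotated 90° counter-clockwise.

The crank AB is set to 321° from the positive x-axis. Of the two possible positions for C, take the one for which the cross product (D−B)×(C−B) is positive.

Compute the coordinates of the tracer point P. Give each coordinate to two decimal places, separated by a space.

0.62 -0.12

A=(0,0), D=(11.00,0)
B = A + 3.00·(cos321°, sin321°) = (2.3314, -1.8880)
|BD| = 8.8718
circle(B,6.00) ∩ circle(D,7.00): a=3.7032, h=4.7208
  candidates: C₊=(4.9452,3.5128) cross=41.882; C₋=(6.9545,-5.7126) cross=-41.882
  mode + wants cross > 0 → take C=(4.9452,3.5128) (cross=41.882)
ex = (C−B)/|BC| = (0.4356,0.9001); ey = (-0.9001,0.4356)
P = B + 0.85·ex + 2.31·ey = (0.6224,-0.1165)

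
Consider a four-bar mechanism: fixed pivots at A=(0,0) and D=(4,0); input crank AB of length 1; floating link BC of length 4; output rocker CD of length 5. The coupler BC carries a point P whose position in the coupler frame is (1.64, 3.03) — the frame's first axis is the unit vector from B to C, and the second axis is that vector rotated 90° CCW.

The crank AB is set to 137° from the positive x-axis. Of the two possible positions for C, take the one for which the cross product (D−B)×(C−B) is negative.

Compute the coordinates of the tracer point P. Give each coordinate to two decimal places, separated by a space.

2.59 -0.23

A=(0,0), D=(4.00,0)
B = A + 1.00·(cos137°, sin137°) = (-0.7314, 0.6820)
|BD| = 4.7803
circle(B,4.00) ∩ circle(D,5.00): a=1.4488, h=3.7284
  candidates: C₊=(1.2345,4.1656) cross=17.823; C₋=(0.1706,-3.2150) cross=-17.823
  mode - wants cross < 0 → take C=(0.1706,-3.2150) (cross=-17.823)
ex = (C−B)/|BC| = (0.2255,-0.9742); ey = (0.9742,0.2255)
P = B + 1.64·ex + 3.03·ey = (2.5904,-0.2325)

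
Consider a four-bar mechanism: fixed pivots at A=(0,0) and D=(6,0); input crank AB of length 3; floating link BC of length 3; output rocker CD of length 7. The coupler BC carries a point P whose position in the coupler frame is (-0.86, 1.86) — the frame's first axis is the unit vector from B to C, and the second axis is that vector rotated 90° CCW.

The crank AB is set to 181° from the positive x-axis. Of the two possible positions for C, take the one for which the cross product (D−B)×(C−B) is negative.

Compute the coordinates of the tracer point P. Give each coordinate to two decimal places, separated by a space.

A=(0,0), D=(6.00,0)
B = A + 3.00·(cos181°, sin181°) = (-2.9995, -0.0524)
|BD| = 8.9997
circle(B,3.00) ∩ circle(D,7.00): a=2.2776, h=1.9526
  candidates: C₊=(-0.7334,1.9135) cross=17.573; C₋=(-0.7107,-1.9917) cross=-17.573
  mode - wants cross < 0 → take C=(-0.7107,-1.9917) (cross=-17.573)
ex = (C−B)/|BC| = (0.7630,-0.6464); ey = (0.6464,0.7630)
P = B + -0.86·ex + 1.86·ey = (-2.4533,1.9227)

-2.45 1.92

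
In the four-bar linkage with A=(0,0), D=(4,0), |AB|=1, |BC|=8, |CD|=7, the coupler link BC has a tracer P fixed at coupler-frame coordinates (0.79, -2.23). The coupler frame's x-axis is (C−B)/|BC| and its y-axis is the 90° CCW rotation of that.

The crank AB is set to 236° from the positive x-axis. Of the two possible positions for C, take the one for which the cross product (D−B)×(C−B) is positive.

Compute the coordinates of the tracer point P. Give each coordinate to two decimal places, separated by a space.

1.81 -0.81

A=(0,0), D=(4.00,0)
B = A + 1.00·(cos236°, sin236°) = (-0.5592, -0.8290)
|BD| = 4.6340
circle(B,8.00) ∩ circle(D,7.00): a=3.9355, h=6.9651
  candidates: C₊=(2.0667,6.7277) cross=32.276; C₋=(4.5589,-6.9777) cross=-32.276
  mode + wants cross > 0 → take C=(2.0667,6.7277) (cross=32.276)
ex = (C−B)/|BC| = (0.3282,0.9446); ey = (-0.9446,0.3282)
P = B + 0.79·ex + -2.23·ey = (1.8066,-0.8148)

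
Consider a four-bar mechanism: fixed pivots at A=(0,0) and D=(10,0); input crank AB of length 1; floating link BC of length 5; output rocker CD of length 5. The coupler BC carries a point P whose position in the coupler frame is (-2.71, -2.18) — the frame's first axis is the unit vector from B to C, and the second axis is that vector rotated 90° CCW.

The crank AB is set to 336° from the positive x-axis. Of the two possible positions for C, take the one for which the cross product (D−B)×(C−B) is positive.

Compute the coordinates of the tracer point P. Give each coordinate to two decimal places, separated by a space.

A=(0,0), D=(10.00,0)
B = A + 1.00·(cos336°, sin336°) = (0.9135, -0.4067)
|BD| = 9.0956
circle(B,5.00) ∩ circle(D,5.00): a=4.5478, h=2.0779
  candidates: C₊=(5.3639,1.8725) cross=18.900; C₋=(5.5497,-2.2792) cross=-18.900
  mode + wants cross > 0 → take C=(5.3639,1.8725) (cross=18.900)
ex = (C−B)/|BC| = (0.8901,0.4558); ey = (-0.4558,0.8901)
P = B + -2.71·ex + -2.18·ey = (-0.5048,-3.5824)

-0.50 -3.58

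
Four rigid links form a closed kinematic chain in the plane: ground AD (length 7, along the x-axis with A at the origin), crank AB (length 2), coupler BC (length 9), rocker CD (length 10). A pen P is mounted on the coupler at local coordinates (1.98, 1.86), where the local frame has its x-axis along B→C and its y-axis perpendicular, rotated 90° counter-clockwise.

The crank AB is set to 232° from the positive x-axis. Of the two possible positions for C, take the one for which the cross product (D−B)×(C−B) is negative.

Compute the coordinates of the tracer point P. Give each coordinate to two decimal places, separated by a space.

A=(0,0), D=(7.00,0)
B = A + 2.00·(cos232°, sin232°) = (-1.2313, -1.5760)
|BD| = 8.3808
circle(B,9.00) ∩ circle(D,10.00): a=3.0569, h=8.4650
  candidates: C₊=(0.1792,7.3128) cross=70.943; C₋=(3.3629,-9.3151) cross=-70.943
  mode - wants cross < 0 → take C=(3.3629,-9.3151) (cross=-70.943)
ex = (C−B)/|BC| = (0.5105,-0.8599); ey = (0.8599,0.5105)
P = B + 1.98·ex + 1.86·ey = (1.3788,-2.3292)

1.38 -2.33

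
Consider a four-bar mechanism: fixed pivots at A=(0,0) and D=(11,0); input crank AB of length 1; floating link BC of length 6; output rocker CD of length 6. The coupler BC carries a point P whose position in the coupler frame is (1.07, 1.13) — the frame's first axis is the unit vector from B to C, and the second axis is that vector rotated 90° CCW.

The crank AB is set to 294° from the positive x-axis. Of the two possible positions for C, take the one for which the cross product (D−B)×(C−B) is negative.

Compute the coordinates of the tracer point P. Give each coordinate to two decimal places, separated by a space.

1.83 -0.28

A=(0,0), D=(11.00,0)
B = A + 1.00·(cos294°, sin294°) = (0.4067, -0.9135)
|BD| = 10.6326
circle(B,6.00) ∩ circle(D,6.00): a=5.3163, h=2.7816
  candidates: C₊=(5.4644,2.3145) cross=29.575; C₋=(5.9424,-3.2280) cross=-29.575
  mode - wants cross < 0 → take C=(5.9424,-3.2280) (cross=-29.575)
ex = (C−B)/|BC| = (0.9226,-0.3857); ey = (0.3857,0.9226)
P = B + 1.07·ex + 1.13·ey = (1.8298,-0.2838)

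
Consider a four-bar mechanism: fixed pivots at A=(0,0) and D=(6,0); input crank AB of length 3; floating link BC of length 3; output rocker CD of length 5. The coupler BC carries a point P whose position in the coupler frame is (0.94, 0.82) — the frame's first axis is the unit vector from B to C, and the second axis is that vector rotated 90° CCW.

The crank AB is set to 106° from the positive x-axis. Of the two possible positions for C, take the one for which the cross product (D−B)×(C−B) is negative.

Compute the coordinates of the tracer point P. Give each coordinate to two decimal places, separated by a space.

0.40 2.65

A=(0,0), D=(6.00,0)
B = A + 3.00·(cos106°, sin106°) = (-0.8269, 2.8838)
|BD| = 7.4110
circle(B,3.00) ∩ circle(D,5.00): a=2.6260, h=1.4505
  candidates: C₊=(2.1566,3.1981) cross=10.750; C₋=(1.0277,0.5257) cross=-10.750
  mode - wants cross < 0 → take C=(1.0277,0.5257) (cross=-10.750)
ex = (C−B)/|BC| = (0.6182,-0.7860); ey = (0.7860,0.6182)
P = B + 0.94·ex + 0.82·ey = (0.3987,2.6519)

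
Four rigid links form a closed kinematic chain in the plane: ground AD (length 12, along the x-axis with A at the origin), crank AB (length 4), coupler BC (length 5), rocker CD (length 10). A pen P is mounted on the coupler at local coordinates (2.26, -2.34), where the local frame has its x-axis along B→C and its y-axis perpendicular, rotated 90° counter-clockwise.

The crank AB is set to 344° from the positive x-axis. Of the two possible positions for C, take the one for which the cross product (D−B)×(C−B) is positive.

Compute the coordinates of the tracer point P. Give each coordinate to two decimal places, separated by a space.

5.63 1.62

A=(0,0), D=(12.00,0)
B = A + 4.00·(cos344°, sin344°) = (3.8450, -1.1025)
|BD| = 8.2291
circle(B,5.00) ∩ circle(D,10.00): a=-0.4424, h=4.9804
  candidates: C₊=(2.7394,3.7737) cross=40.984; C₋=(4.0739,-6.0973) cross=-40.984
  mode + wants cross > 0 → take C=(2.7394,3.7737) (cross=40.984)
ex = (C−B)/|BC| = (-0.2211,0.9752); ey = (-0.9752,-0.2211)
P = B + 2.26·ex + -2.34·ey = (5.6273,1.6190)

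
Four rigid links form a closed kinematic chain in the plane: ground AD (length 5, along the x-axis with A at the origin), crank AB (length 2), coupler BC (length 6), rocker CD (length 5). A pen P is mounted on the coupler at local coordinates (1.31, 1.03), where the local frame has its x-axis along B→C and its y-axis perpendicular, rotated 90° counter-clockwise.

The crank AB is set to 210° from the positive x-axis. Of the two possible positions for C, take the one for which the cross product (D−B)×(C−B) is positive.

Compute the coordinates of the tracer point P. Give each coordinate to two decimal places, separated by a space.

A=(0,0), D=(5.00,0)
B = A + 2.00·(cos210°, sin210°) = (-1.7321, -1.0000)
|BD| = 6.8059
circle(B,6.00) ∩ circle(D,5.00): a=4.2111, h=4.2740
  candidates: C₊=(1.8053,3.8463) cross=29.088; C₋=(3.0613,-4.6088) cross=-29.088
  mode + wants cross > 0 → take C=(1.8053,3.8463) (cross=29.088)
ex = (C−B)/|BC| = (0.5896,0.8077); ey = (-0.8077,0.5896)
P = B + 1.31·ex + 1.03·ey = (-1.7917,0.6654)

-1.79 0.67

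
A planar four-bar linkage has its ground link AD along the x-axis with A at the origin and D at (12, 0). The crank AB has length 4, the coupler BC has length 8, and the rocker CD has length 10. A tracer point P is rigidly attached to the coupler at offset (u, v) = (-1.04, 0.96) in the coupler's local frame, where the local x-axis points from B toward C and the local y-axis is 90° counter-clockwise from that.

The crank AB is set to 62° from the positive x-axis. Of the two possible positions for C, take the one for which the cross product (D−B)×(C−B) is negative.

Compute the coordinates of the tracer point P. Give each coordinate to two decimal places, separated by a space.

2.68 4.70

A=(0,0), D=(12.00,0)
B = A + 4.00·(cos62°, sin62°) = (1.8779, 3.5318)
|BD| = 10.7206
circle(B,8.00) ∩ circle(D,10.00): a=3.6813, h=7.1027
  candidates: C₊=(7.6936,9.0252) cross=76.145; C₋=(3.0137,-4.3872) cross=-76.145
  mode - wants cross < 0 → take C=(3.0137,-4.3872) (cross=-76.145)
ex = (C−B)/|BC| = (0.1420,-0.9899); ey = (0.9899,0.1420)
P = B + -1.04·ex + 0.96·ey = (2.6805,4.6976)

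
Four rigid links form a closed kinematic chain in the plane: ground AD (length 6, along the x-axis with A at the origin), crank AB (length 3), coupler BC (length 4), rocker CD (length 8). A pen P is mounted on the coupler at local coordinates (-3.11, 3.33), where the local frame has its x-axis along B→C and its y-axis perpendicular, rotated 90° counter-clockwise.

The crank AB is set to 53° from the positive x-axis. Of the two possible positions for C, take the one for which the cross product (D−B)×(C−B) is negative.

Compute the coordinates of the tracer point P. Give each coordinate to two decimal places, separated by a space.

5.89 0.37

A=(0,0), D=(6.00,0)
B = A + 3.00·(cos53°, sin53°) = (1.8054, 2.3959)
|BD| = 4.8306
circle(B,4.00) ∩ circle(D,8.00): a=-2.5530, h=3.0793
  candidates: C₊=(1.1159,6.3360) cross=14.875; C₋=(-1.9387,0.9883) cross=-14.875
  mode - wants cross < 0 → take C=(-1.9387,0.9883) (cross=-14.875)
ex = (C−B)/|BC| = (-0.9360,-0.3519); ey = (0.3519,-0.9360)
P = B + -3.11·ex + 3.33·ey = (5.8883,0.3733)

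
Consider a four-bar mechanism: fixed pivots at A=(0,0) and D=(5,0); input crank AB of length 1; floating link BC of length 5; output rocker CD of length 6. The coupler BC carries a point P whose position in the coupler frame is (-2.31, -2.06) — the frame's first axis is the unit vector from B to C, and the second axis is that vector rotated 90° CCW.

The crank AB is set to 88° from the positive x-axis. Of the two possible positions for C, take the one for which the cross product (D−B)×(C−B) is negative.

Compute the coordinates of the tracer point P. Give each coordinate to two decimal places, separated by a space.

A=(0,0), D=(5.00,0)
B = A + 1.00·(cos88°, sin88°) = (0.0349, 0.9994)
|BD| = 5.0647
circle(B,5.00) ∩ circle(D,6.00): a=1.4464, h=4.7862
  candidates: C₊=(2.3973,5.4061) cross=24.241; C₋=(0.5084,-3.9781) cross=-24.241
  mode - wants cross < 0 → take C=(0.5084,-3.9781) (cross=-24.241)
ex = (C−B)/|BC| = (0.0947,-0.9955); ey = (0.9955,0.0947)
P = B + -2.31·ex + -2.06·ey = (-2.2346,3.1039)

-2.23 3.10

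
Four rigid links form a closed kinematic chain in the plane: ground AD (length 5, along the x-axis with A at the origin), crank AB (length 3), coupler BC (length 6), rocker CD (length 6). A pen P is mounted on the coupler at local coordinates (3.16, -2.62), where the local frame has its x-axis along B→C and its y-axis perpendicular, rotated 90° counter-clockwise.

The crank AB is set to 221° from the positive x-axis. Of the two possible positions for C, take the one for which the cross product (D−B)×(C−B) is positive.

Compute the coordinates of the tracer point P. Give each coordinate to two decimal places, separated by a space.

A=(0,0), D=(5.00,0)
B = A + 3.00·(cos221°, sin221°) = (-2.2641, -1.9682)
|BD| = 7.5260
circle(B,6.00) ∩ circle(D,6.00): a=3.7630, h=4.6733
  candidates: C₊=(0.1458,3.5266) cross=35.171; C₋=(2.5901,-5.4947) cross=-35.171
  mode + wants cross > 0 → take C=(0.1458,3.5266) (cross=35.171)
ex = (C−B)/|BC| = (0.4017,0.9158); ey = (-0.9158,0.4017)
P = B + 3.16·ex + -2.62·ey = (1.4045,-0.1266)

1.40 -0.13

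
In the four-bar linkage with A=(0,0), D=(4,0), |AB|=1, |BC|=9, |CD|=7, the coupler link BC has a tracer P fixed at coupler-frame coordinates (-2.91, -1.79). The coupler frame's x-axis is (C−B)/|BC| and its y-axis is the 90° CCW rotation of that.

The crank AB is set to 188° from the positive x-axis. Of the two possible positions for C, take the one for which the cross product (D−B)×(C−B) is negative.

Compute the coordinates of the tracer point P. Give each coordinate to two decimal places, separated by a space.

A=(0,0), D=(4.00,0)
B = A + 1.00·(cos188°, sin188°) = (-0.9903, -0.1392)
|BD| = 4.9922
circle(B,9.00) ∩ circle(D,7.00): a=5.7011, h=6.9640
  candidates: C₊=(4.5145,6.9811) cross=34.766; C₋=(4.9028,-6.9415) cross=-34.766
  mode - wants cross < 0 → take C=(4.9028,-6.9415) (cross=-34.766)
ex = (C−B)/|BC| = (0.6548,-0.7558); ey = (0.7558,0.6548)
P = B + -2.91·ex + -1.79·ey = (-4.2486,0.8882)

-4.25 0.89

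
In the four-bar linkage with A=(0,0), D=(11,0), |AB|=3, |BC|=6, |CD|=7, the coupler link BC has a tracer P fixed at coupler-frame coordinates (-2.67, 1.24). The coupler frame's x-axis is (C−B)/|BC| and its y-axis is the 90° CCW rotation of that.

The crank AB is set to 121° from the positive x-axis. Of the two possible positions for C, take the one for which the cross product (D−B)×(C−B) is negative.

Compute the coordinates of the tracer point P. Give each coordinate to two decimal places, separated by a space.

-3.54 4.73

A=(0,0), D=(11.00,0)
B = A + 3.00·(cos121°, sin121°) = (-1.5451, 2.5715)
|BD| = 12.8060
circle(B,6.00) ∩ circle(D,7.00): a=5.8954, h=1.1155
  candidates: C₊=(4.4542,2.4804) cross=14.284; C₋=(4.0062,0.2949) cross=-14.284
  mode - wants cross < 0 → take C=(4.0062,0.2949) (cross=-14.284)
ex = (C−B)/|BC| = (0.9252,-0.3794); ey = (0.3794,0.9252)
P = B + -2.67·ex + 1.24·ey = (-3.5450,4.7318)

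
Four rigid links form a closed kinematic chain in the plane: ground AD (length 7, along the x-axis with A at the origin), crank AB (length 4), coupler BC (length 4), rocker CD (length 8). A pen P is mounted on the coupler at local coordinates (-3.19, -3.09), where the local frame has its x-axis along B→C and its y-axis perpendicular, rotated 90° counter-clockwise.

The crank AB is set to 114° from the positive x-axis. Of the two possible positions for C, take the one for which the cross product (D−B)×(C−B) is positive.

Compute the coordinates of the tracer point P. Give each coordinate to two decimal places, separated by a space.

-2.47 -0.71

A=(0,0), D=(7.00,0)
B = A + 4.00·(cos114°, sin114°) = (-1.6269, 3.6542)
|BD| = 9.3690
circle(B,4.00) ∩ circle(D,8.00): a=2.1228, h=3.3902
  candidates: C₊=(1.6500,5.9479) cross=31.763; C₋=(-0.9945,-0.2955) cross=-31.763
  mode + wants cross > 0 → take C=(1.6500,5.9479) (cross=31.763)
ex = (C−B)/|BC| = (0.8192,0.5734); ey = (-0.5734,0.8192)
P = B + -3.19·ex + -3.09·ey = (-2.4684,-0.7066)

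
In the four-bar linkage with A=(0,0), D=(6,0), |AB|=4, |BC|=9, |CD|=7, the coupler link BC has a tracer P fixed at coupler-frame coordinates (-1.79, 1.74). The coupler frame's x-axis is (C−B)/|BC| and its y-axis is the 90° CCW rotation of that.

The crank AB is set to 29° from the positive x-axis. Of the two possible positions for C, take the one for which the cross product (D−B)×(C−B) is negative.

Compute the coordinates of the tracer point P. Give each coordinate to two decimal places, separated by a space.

A=(0,0), D=(6.00,0)
B = A + 4.00·(cos29°, sin29°) = (3.4985, 1.9392)
|BD| = 3.1652
circle(B,9.00) ∩ circle(D,7.00): a=6.6376, h=6.0780
  candidates: C₊=(12.4683,2.6761) cross=19.238; C₋=(5.0205,-6.9311) cross=-19.238
  mode - wants cross < 0 → take C=(5.0205,-6.9311) (cross=-19.238)
ex = (C−B)/|BC| = (0.1691,-0.9856); ey = (0.9856,0.1691)
P = B + -1.79·ex + 1.74·ey = (4.9107,3.9977)

4.91 4.00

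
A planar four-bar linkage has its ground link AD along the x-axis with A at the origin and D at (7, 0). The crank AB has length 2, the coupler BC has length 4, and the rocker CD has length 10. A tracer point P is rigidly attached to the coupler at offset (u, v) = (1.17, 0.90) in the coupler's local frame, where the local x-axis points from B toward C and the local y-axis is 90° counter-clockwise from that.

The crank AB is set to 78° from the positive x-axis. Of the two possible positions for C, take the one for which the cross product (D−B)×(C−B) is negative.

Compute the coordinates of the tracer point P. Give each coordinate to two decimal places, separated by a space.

-0.11 0.58

A=(0,0), D=(7.00,0)
B = A + 2.00·(cos78°, sin78°) = (0.4158, 1.9563)
|BD| = 6.8687
circle(B,4.00) ∩ circle(D,10.00): a=-2.6804, h=2.9691
  candidates: C₊=(-1.3079,5.5658) cross=20.394; C₋=(-2.9992,-0.1264) cross=-20.394
  mode - wants cross < 0 → take C=(-2.9992,-0.1264) (cross=-20.394)
ex = (C−B)/|BC| = (-0.8538,-0.5207); ey = (0.5207,-0.8538)
P = B + 1.17·ex + 0.90·ey = (-0.1145,0.5787)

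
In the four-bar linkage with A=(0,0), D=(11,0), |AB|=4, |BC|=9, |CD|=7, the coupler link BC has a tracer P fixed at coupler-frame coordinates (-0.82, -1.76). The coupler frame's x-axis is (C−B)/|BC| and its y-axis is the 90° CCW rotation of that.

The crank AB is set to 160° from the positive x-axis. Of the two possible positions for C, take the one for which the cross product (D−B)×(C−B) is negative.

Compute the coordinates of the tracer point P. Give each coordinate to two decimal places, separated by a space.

A=(0,0), D=(11.00,0)
B = A + 4.00·(cos160°, sin160°) = (-3.7588, 1.3681)
|BD| = 14.8220
circle(B,9.00) ∩ circle(D,7.00): a=8.4905, h=2.9852
  candidates: C₊=(4.9710,3.5569) cross=44.247; C₋=(4.4199,-2.3881) cross=-44.247
  mode - wants cross < 0 → take C=(4.4199,-2.3881) (cross=-44.247)
ex = (C−B)/|BC| = (0.9087,-0.4173); ey = (0.4173,0.9087)
P = B + -0.82·ex + -1.76·ey = (-5.2385,0.1109)

-5.24 0.11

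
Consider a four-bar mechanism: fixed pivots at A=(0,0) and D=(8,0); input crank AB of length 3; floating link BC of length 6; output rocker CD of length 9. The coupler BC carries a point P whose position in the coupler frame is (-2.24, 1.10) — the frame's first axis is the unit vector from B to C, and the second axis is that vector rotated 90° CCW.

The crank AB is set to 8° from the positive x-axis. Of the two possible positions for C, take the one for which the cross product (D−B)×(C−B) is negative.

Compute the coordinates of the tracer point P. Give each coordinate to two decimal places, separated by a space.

4.87 2.03

A=(0,0), D=(8.00,0)
B = A + 3.00·(cos8°, sin8°) = (2.9708, 0.4175)
|BD| = 5.0465
circle(B,6.00) ∩ circle(D,9.00): a=-1.9353, h=5.6793
  candidates: C₊=(1.5120,6.2375) cross=28.661; C₋=(0.5723,-5.0822) cross=-28.661
  mode - wants cross < 0 → take C=(0.5723,-5.0822) (cross=-28.661)
ex = (C−B)/|BC| = (-0.3998,-0.9166); ey = (0.9166,-0.3998)
P = B + -2.24·ex + 1.10·ey = (4.8745,2.0310)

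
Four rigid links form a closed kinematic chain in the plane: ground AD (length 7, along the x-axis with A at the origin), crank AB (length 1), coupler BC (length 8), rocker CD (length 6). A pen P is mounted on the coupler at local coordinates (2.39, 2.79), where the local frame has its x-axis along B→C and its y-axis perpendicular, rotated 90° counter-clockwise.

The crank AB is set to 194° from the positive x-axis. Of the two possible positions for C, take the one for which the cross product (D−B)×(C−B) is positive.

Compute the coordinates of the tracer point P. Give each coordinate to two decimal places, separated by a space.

-1.31 3.42

A=(0,0), D=(7.00,0)
B = A + 1.00·(cos194°, sin194°) = (-0.9703, -0.2419)
|BD| = 7.9740
circle(B,8.00) ∩ circle(D,6.00): a=5.7427, h=5.5697
  candidates: C₊=(4.6008,5.4994) cross=44.413; C₋=(4.9387,-5.6348) cross=-44.413
  mode + wants cross > 0 → take C=(4.6008,5.4994) (cross=44.413)
ex = (C−B)/|BC| = (0.6964,0.7177); ey = (-0.7177,0.6964)
P = B + 2.39·ex + 2.79·ey = (-1.3082,3.4162)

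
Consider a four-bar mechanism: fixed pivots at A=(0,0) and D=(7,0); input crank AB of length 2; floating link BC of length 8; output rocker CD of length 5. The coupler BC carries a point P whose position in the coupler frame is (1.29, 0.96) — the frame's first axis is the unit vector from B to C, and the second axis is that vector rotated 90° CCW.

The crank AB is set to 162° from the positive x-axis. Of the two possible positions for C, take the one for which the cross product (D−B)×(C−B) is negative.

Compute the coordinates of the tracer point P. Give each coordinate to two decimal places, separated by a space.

-0.29 0.59

A=(0,0), D=(7.00,0)
B = A + 2.00·(cos162°, sin162°) = (-1.9021, 0.6180)
|BD| = 8.9235
circle(B,8.00) ∩ circle(D,5.00): a=6.6470, h=4.4517
  candidates: C₊=(5.0372,4.5987) cross=39.725; C₋=(4.4206,-4.2833) cross=-39.725
  mode - wants cross < 0 → take C=(4.4206,-4.2833) (cross=-39.725)
ex = (C−B)/|BC| = (0.7903,-0.6127); ey = (0.6127,0.7903)
P = B + 1.29·ex + 0.96·ey = (-0.2944,0.5864)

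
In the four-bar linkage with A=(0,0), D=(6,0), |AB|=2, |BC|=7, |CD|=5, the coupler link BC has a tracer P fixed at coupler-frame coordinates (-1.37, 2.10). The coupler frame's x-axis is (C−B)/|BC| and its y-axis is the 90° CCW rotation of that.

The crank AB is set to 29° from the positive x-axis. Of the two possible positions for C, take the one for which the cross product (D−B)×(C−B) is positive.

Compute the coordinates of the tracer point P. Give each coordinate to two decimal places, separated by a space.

A=(0,0), D=(6.00,0)
B = A + 2.00·(cos29°, sin29°) = (1.7492, 0.9696)
|BD| = 4.3599
circle(B,7.00) ∩ circle(D,5.00): a=4.9323, h=4.9671
  candidates: C₊=(7.6627,4.7155) cross=21.656; C₋=(5.4534,-4.9700) cross=-21.656
  mode + wants cross > 0 → take C=(7.6627,4.7155) (cross=21.656)
ex = (C−B)/|BC| = (0.8448,0.5351); ey = (-0.5351,0.8448)
P = B + -1.37·ex + 2.10·ey = (-0.5319,2.0105)

-0.53 2.01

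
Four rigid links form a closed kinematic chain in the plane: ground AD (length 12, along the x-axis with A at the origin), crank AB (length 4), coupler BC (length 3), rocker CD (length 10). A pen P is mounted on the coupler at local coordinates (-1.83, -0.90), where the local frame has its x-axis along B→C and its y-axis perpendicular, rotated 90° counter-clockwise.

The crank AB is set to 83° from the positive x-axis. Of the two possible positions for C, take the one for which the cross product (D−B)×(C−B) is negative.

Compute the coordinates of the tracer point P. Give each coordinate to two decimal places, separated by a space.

-1.26 5.03

A=(0,0), D=(12.00,0)
B = A + 4.00·(cos83°, sin83°) = (0.4875, 3.9702)
|BD| = 12.1779
circle(B,3.00) ∩ circle(D,10.00): a=2.3527, h=1.8615
  candidates: C₊=(3.3185,4.9629) cross=22.669; C₋=(2.1047,1.4434) cross=-22.669
  mode - wants cross < 0 → take C=(2.1047,1.4434) (cross=-22.669)
ex = (C−B)/|BC| = (0.5391,-0.8423); ey = (0.8423,0.5391)
P = B + -1.83·ex + -0.90·ey = (-1.2571,5.0263)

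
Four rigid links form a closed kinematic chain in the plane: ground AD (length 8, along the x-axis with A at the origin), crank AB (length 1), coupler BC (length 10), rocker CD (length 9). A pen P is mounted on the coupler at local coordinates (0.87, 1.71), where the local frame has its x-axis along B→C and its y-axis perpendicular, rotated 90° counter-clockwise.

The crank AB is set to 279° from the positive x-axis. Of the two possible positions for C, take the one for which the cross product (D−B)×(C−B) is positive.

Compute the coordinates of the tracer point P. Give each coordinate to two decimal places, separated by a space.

-1.06 0.50

A=(0,0), D=(8.00,0)
B = A + 1.00·(cos279°, sin279°) = (0.1564, -0.9877)
|BD| = 7.9055
circle(B,10.00) ∩ circle(D,9.00): a=5.1544, h=8.5692
  candidates: C₊=(4.1999,8.1584) cross=67.744; C₋=(6.3411,-8.8458) cross=-67.744
  mode + wants cross > 0 → take C=(4.1999,8.1584) (cross=67.744)
ex = (C−B)/|BC| = (0.4043,0.9146); ey = (-0.9146,0.4043)
P = B + 0.87·ex + 1.71·ey = (-1.0558,0.4994)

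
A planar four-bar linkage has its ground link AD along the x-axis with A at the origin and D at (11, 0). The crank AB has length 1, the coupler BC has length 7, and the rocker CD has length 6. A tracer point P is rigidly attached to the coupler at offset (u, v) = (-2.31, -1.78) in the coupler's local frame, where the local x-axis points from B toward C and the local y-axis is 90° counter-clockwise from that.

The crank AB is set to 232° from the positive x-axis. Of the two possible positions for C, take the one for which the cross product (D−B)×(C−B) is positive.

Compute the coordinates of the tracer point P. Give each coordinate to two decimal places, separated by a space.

-1.81 -3.45

A=(0,0), D=(11.00,0)
B = A + 1.00·(cos232°, sin232°) = (-0.6157, -0.7880)
|BD| = 11.6424
circle(B,7.00) ∩ circle(D,6.00): a=6.3795, h=2.8813
  candidates: C₊=(5.5542,2.5185) cross=33.546; C₋=(5.9442,-3.2310) cross=-33.546
  mode + wants cross > 0 → take C=(5.5542,2.5185) (cross=33.546)
ex = (C−B)/|BC| = (0.8814,0.4724); ey = (-0.4724,0.8814)
P = B + -2.31·ex + -1.78·ey = (-1.8109,-3.4481)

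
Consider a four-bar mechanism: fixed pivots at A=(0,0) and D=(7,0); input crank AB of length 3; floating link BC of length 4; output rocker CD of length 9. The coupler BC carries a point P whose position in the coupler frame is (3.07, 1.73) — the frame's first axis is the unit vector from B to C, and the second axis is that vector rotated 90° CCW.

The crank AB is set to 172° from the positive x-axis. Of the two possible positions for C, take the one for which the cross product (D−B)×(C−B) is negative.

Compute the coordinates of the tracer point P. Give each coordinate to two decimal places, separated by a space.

A=(0,0), D=(7.00,0)
B = A + 3.00·(cos172°, sin172°) = (-2.9708, 0.4175)
|BD| = 9.9795
circle(B,4.00) ∩ circle(D,9.00): a=1.7331, h=3.6050
  candidates: C₊=(-1.0884,3.9469) cross=35.977; C₋=(-1.3900,-3.2569) cross=-35.977
  mode - wants cross < 0 → take C=(-1.3900,-3.2569) (cross=-35.977)
ex = (C−B)/|BC| = (0.3952,-0.9186); ey = (0.9186,0.3952)
P = B + 3.07·ex + 1.73·ey = (-0.1684,-1.7189)

-0.17 -1.72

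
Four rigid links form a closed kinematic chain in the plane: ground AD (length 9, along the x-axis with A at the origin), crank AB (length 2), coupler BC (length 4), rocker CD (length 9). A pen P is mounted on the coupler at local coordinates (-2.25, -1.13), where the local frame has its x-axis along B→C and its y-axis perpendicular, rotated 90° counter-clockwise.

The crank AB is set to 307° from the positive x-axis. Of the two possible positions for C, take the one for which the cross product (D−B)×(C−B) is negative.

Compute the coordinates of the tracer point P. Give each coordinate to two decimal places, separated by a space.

A=(0,0), D=(9.00,0)
B = A + 2.00·(cos307°, sin307°) = (1.2036, -1.5973)
|BD| = 7.9583
circle(B,4.00) ∩ circle(D,9.00): a=-0.1046, h=3.9986
  candidates: C₊=(0.2986,2.2990) cross=31.822; C₋=(1.9037,-5.5355) cross=-31.822
  mode - wants cross < 0 → take C=(1.9037,-5.5355) (cross=-31.822)
ex = (C−B)/|BC| = (0.1750,-0.9846); ey = (0.9846,0.1750)
P = B + -2.25·ex + -1.13·ey = (-0.3027,0.4202)

-0.30 0.42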